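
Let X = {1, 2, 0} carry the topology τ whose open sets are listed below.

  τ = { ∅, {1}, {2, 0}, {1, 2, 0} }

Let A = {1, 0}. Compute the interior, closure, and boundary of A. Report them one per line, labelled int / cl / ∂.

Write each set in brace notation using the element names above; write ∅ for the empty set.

int(A) = {1}
cl(A)  = {1, 2, 0}
∂A     = {2, 0}

open subsets of A: ∅, {1}; so int(A) = {1}
closure: X∖int(X∖A) = X∖∅ = {1, 2, 0}
∂A = {1, 2, 0} minus {1} = {2, 0}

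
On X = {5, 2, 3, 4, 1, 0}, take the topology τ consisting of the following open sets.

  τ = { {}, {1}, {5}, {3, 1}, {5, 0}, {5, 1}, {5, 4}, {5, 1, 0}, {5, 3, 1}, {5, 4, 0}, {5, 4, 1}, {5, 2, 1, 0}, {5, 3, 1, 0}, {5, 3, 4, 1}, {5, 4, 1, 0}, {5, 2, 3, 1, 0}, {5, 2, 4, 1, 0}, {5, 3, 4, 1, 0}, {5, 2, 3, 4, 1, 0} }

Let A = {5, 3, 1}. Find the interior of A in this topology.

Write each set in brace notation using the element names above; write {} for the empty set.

{5, 3, 1}

interior: largest open inside A is {5, 3, 1} (from {}, {1}, {5}, {5, 1}, {3, 1}, {5, 3, 1})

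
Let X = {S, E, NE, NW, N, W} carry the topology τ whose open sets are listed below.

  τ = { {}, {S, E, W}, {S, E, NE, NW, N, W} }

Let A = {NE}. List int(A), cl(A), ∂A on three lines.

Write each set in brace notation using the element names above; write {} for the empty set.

interior: largest open inside A is {} (from {})
cl via duality: int({S, E, NW, N, W}) = {S, E, W}, so X∖{S, E, W} = {NE, NW, N}
cl∖int = {NE, NW, N}

int(A) = {}
cl(A)  = {NE, NW, N}
∂A     = {NE, NW, N}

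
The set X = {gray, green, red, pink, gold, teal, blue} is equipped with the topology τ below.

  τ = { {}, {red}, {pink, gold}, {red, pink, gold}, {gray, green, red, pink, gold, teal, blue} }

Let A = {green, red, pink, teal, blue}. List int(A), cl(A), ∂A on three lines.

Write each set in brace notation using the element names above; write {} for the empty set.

int(A) = {red}
cl(A)  = {gray, green, red, pink, gold, teal, blue}
∂A     = {gray, green, pink, gold, teal, blue}

opens ⊆ A: {}, {red}; union → int = {red}
complement {gray, gold}; its interior {}; cl(A) = X∖{} = {gray, green, red, pink, gold, teal, blue}
boundary = {gray, green, red, pink, gold, teal, blue} ∖ {red} = {gray, green, pink, gold, teal, blue}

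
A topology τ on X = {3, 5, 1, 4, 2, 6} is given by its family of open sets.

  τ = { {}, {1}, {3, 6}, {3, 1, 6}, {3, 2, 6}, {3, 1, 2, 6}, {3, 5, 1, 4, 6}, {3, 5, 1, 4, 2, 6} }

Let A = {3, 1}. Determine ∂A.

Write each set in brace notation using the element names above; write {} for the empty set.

{3, 5, 4, 2, 6}

U open, U⊆A: {}, {1}. int(A) = ⋃ = {1}
X∖A={5, 4, 2, 6}, int(X∖A)={}, hence cl(A)={3, 5, 1, 4, 2, 6}
∂A: remove int from cl → {3, 5, 4, 2, 6}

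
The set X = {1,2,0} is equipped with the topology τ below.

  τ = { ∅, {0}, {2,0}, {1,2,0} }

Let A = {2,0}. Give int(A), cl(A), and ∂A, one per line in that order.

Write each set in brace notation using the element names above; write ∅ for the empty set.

int(A) = {2,0}
cl(A)  = {1,2,0}
∂A     = {1}

open subsets of A: ∅, {0}, {2,0}; so int(A) = {2,0}
closure: X∖int(X∖A) = X∖∅ = {1,2,0}
∂A = {1,2,0} minus {2,0} = {1}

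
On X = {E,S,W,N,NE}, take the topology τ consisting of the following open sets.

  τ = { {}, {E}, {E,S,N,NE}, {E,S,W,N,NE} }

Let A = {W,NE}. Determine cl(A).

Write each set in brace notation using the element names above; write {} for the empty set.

complement {E,S,N}; its interior {E}; cl(A) = X∖{E} = {S,W,N,NE}

{S,W,N,NE}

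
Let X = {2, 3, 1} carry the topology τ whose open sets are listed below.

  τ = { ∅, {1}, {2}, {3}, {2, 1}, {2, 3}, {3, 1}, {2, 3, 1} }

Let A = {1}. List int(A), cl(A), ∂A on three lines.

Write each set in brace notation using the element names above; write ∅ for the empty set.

int(A) = {1}
cl(A)  = {1}
∂A     = ∅

opens ⊆ A: ∅, {1}; union → int = {1}
complement {2, 3}; its interior {2, 3}; cl(A) = X∖{2, 3} = {1}
boundary = {1} ∖ {1} = ∅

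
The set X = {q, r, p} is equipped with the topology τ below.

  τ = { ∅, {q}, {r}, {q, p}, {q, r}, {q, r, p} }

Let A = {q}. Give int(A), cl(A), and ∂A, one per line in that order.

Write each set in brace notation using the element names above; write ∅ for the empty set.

int(A) = {q}
cl(A)  = {q, p}
∂A     = {p}

U open, U⊆A: ∅, {q}. int(A) = ⋃ = {q}
X∖A={r, p}, int(X∖A)={r}, hence cl(A)={q, p}
∂A: remove int from cl → {p}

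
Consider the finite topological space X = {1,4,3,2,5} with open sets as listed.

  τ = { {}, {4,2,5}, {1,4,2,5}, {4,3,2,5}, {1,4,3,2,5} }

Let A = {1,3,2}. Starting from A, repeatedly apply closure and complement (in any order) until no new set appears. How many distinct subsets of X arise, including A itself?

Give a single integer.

4

complement {4,5}; its interior {}; cl(A) = X∖{} = {1,4,3,2,5}
With k = closure, c = complement:
  1. A     = {1,3,2}
  2. kA    = {1,4,3,2,5}
  3. cA    = {4,5}
  4. ckA   = {}
k, c of each give nothing new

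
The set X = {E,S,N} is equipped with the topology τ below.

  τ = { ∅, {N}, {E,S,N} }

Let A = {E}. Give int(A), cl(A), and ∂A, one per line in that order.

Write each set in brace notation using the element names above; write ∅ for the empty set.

opens ⊆ A: ∅; union → int = ∅
complement {S,N}; its interior {N}; cl(A) = X∖{N} = {E,S}
boundary = {E,S} ∖ ∅ = {E,S}

int(A) = ∅
cl(A)  = {E,S}
∂A     = {E,S}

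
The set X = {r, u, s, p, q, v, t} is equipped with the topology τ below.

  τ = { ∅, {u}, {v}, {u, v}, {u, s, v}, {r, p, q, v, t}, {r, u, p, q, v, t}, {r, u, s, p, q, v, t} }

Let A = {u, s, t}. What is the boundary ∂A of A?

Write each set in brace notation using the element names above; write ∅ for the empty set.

U open, U⊆A: ∅, {u}. int(A) = ⋃ = {u}
X∖A={r, p, q, v}, int(X∖A)={v}, hence cl(A)={r, u, s, p, q, t}
∂A: remove int from cl → {r, s, p, q, t}

{r, s, p, q, t}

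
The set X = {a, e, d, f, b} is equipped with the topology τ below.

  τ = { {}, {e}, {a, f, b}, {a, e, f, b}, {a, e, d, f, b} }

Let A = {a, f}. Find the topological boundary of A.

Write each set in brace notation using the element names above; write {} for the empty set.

{a, d, f, b}

interior: largest open inside A is {} (from {})
cl via duality: int({e, d, b}) = {e}, so X∖{e} = {a, d, f, b}
cl∖int = {a, d, f, b}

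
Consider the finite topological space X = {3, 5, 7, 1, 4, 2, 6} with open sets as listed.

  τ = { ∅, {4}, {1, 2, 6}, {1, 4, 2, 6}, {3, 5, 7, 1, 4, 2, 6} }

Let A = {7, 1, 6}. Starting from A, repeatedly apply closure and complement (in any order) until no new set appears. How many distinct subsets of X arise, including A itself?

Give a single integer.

closure: X∖int(X∖A) = X∖{4} = {3, 5, 7, 1, 2, 6}
Let k=closure and c=complement:
  1. A     = {7, 1, 6}
  2. kA    = {3, 5, 7, 1, 2, 6}
  3. cA    = {3, 5, 4, 2}
  4. ckA   = {4}
  5. kcA   = {3, 5, 7, 1, 4, 2, 6}
  6. kckA  = {3, 5, 7, 4}
  7. ckcA  = ∅
  8. ckckA = {1, 2, 6}
— saturated at 8

8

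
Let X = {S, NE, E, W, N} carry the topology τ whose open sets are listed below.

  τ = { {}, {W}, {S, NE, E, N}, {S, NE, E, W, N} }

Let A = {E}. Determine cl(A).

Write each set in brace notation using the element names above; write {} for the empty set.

{S, NE, E, N}

X∖A={S, NE, W, N}, int(X∖A)={W}, hence cl(A)={S, NE, E, N}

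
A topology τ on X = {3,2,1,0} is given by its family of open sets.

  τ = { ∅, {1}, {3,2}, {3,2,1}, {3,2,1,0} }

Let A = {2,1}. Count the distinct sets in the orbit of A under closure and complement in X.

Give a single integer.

8

X∖A={3,0}, int(X∖A)=∅, hence cl(A)={3,2,1,0}
Orbit (k=closure, c=complement):
  1. A     = {2,1}
  2. kA    = {3,2,1,0}
  3. cA    = {3,0}
  4. ckA   = ∅
  5. kcA   = {3,2,0}
  6. ckcA  = {1}
  7. kckcA = {1,0}
  8. ckckcA = {3,2}
(closed under both — stop)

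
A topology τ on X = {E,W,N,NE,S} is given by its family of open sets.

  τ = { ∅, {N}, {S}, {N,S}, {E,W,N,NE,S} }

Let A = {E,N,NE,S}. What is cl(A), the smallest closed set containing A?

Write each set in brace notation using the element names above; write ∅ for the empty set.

{E,W,N,NE,S}

X∖A={W}, int(X∖A)=∅, hence cl(A)={E,W,N,NE,S}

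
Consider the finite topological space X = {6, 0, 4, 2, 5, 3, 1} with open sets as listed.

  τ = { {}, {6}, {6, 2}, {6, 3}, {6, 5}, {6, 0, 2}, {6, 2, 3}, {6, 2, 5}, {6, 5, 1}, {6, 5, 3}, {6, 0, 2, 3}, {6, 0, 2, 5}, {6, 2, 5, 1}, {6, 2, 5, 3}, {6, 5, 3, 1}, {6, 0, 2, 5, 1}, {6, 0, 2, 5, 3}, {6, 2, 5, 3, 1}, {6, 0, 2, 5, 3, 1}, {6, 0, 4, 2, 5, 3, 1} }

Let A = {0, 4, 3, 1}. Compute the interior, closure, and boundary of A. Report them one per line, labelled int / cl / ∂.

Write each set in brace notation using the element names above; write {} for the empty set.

open subsets of A: {}; so int(A) = {}
closure: X∖int(X∖A) = X∖{6, 2, 5} = {0, 4, 3, 1}
∂A = {0, 4, 3, 1} minus {} = {0, 4, 3, 1}

int(A) = {}
cl(A)  = {0, 4, 3, 1}
∂A     = {0, 4, 3, 1}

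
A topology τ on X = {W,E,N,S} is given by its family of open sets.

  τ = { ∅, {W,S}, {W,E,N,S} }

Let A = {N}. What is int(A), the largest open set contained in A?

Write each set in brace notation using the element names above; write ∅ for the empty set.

∅

U open, U⊆A: ∅. int(A) = ⋃ = ∅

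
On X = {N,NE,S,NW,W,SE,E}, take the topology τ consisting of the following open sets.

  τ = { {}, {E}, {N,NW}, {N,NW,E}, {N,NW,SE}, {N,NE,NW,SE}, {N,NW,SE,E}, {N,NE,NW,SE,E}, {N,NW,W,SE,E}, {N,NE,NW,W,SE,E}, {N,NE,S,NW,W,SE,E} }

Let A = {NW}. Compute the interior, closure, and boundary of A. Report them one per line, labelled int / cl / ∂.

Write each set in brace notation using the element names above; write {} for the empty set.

int(A) = {}
cl(A)  = {N,NE,S,NW,W,SE}
∂A     = {N,NE,S,NW,W,SE}

interior: largest open inside A is {} (from {})
cl via duality: int({N,NE,S,W,SE,E}) = {E}, so X∖{E} = {N,NE,S,NW,W,SE}
cl∖int = {N,NE,S,NW,W,SE}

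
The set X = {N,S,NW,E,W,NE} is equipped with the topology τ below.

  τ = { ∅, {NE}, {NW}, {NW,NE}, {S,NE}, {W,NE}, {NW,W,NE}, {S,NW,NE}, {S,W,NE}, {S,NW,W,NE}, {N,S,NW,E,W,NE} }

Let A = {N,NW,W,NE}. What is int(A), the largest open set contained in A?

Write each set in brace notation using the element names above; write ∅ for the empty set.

{NW,W,NE}

U open, U⊆A: ∅, {NW}, {NE}, {NW,NE}, {W,NE}, {NW,W,NE}. int(A) = ⋃ = {NW,W,NE}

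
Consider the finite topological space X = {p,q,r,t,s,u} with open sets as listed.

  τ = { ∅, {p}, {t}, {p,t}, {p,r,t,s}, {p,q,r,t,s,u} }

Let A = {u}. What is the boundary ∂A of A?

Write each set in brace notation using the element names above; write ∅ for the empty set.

interior: largest open inside A is ∅ (from ∅)
cl via duality: int({p,q,r,t,s}) = {p,r,t,s}, so X∖{p,r,t,s} = {q,u}
cl∖int = {q,u}

{q,u}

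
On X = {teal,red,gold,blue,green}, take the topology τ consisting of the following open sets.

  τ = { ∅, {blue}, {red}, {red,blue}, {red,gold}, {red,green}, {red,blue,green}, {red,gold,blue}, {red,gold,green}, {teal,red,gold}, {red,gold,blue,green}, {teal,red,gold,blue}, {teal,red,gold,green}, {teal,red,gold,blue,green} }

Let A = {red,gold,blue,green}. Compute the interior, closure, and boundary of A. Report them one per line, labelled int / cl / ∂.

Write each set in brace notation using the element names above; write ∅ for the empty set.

int(A) = {red,gold,blue,green}
cl(A)  = {teal,red,gold,blue,green}
∂A     = {teal}

interior: largest open inside A is {red,gold,blue,green} (from ∅, {red}, {blue}, {red,gold}, {red,green}, {red,blue}, {red,gold,green}, {red,gold,blue}, {red,blue,green}, {red,gold,blue,green})
cl via duality: int({teal}) = ∅, so X∖∅ = {teal,red,gold,blue,green}
cl∖int = {teal}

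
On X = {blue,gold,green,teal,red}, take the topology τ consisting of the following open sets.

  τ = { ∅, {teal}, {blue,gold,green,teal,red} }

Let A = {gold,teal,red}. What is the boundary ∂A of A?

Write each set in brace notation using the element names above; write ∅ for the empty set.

U open, U⊆A: ∅, {teal}. int(A) = ⋃ = {teal}
X∖A={blue,green}, int(X∖A)=∅, hence cl(A)={blue,gold,green,teal,red}
∂A: remove int from cl → {blue,gold,green,red}

{blue,gold,green,red}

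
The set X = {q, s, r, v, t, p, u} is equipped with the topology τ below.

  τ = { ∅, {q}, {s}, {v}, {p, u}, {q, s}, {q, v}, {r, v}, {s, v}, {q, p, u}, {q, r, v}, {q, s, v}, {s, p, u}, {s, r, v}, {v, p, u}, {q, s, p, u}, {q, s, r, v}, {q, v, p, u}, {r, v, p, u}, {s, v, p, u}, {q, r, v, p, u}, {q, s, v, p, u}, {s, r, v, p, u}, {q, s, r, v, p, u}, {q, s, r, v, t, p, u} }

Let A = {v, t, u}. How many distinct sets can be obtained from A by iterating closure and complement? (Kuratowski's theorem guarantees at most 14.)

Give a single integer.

12

closure: X∖int(X∖A) = X∖{q, s} = {r, v, t, p, u}
Let k=closure and c=complement:
  1. A     = {v, t, u}
  2. kA    = {r, v, t, p, u}
  3. cA    = {q, s, r, p}
  4. ckA   = {q, s}
  5. kcA   = {q, s, r, t, p, u}
  6. kckA  = {q, s, t}
  7. ckcA  = {v}
  8. ckckA = {r, v, p, u}
  9. kckcA = {r, v, t}
  10. ckckcA = {q, s, p, u}
  11. kckckcA = {q, s, t, p, u}
  12. ckckckcA = {r, v}
— saturated at 12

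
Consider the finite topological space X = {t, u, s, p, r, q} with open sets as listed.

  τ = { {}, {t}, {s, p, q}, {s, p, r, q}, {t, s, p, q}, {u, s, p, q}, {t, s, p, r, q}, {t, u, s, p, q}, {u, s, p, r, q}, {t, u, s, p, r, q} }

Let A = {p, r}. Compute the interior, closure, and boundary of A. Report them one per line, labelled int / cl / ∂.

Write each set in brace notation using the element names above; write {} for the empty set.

int(A) = {}
cl(A)  = {u, s, p, r, q}
∂A     = {u, s, p, r, q}

opens ⊆ A: {}; union → int = {}
complement {t, u, s, q}; its interior {t}; cl(A) = X∖{t} = {u, s, p, r, q}
boundary = {u, s, p, r, q} ∖ {} = {u, s, p, r, q}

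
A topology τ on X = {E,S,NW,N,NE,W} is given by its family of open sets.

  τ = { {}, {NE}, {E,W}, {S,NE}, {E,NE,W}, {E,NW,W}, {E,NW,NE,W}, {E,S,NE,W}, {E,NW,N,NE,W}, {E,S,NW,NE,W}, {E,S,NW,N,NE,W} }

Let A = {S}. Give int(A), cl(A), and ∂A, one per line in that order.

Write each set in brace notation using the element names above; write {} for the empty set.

int(A) = {}
cl(A)  = {S}
∂A     = {S}

opens ⊆ A: {}; union → int = {}
complement {E,NW,N,NE,W}; its interior {E,NW,N,NE,W}; cl(A) = X∖{E,NW,N,NE,W} = {S}
boundary = {S} ∖ {} = {S}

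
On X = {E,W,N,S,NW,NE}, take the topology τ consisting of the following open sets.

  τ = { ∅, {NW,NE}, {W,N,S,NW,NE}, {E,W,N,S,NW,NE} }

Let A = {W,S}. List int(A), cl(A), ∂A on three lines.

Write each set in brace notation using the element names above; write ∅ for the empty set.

int(A) = ∅
cl(A)  = {E,W,N,S}
∂A     = {E,W,N,S}

interior: largest open inside A is ∅ (from ∅)
cl via duality: int({E,N,NW,NE}) = {NW,NE}, so X∖{NW,NE} = {E,W,N,S}
cl∖int = {E,W,N,S}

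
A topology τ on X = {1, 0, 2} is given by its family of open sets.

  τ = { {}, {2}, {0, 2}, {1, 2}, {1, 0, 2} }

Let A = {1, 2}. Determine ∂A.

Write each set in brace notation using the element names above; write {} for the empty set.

{0}

interior: largest open inside A is {1, 2} (from {}, {2}, {1, 2})
cl via duality: int({0}) = {}, so X∖{} = {1, 0, 2}
cl∖int = {0}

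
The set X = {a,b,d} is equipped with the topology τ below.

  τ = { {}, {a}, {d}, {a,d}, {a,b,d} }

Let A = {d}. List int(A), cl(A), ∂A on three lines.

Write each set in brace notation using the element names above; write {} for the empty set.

int(A) = {d}
cl(A)  = {b,d}
∂A     = {b}

open subsets of A: {}, {d}; so int(A) = {d}
closure: X∖int(X∖A) = X∖{a} = {b,d}
∂A = {b,d} minus {d} = {b}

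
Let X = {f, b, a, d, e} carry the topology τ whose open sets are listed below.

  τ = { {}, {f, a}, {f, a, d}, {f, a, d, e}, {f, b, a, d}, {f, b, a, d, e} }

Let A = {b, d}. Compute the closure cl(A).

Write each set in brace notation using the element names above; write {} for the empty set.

cl via duality: int({f, a, e}) = {f, a}, so X∖{f, a} = {b, d, e}

{b, d, e}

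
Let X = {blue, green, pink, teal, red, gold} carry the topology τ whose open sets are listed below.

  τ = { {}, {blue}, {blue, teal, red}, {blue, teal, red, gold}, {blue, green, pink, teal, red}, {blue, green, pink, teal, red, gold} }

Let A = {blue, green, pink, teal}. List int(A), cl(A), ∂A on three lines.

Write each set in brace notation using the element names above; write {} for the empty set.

int(A) = {blue}
cl(A)  = {blue, green, pink, teal, red, gold}
∂A     = {green, pink, teal, red, gold}

open subsets of A: {}, {blue}; so int(A) = {blue}
closure: X∖int(X∖A) = X∖{} = {blue, green, pink, teal, red, gold}
∂A = {blue, green, pink, teal, red, gold} minus {blue} = {green, pink, teal, red, gold}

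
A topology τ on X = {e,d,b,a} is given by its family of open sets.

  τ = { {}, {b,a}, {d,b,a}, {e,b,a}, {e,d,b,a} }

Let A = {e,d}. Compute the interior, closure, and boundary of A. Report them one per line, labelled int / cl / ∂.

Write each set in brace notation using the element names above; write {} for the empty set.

interior: largest open inside A is {} (from {})
cl via duality: int({b,a}) = {b,a}, so X∖{b,a} = {e,d}
cl∖int = {e,d}

int(A) = {}
cl(A)  = {e,d}
∂A     = {e,d}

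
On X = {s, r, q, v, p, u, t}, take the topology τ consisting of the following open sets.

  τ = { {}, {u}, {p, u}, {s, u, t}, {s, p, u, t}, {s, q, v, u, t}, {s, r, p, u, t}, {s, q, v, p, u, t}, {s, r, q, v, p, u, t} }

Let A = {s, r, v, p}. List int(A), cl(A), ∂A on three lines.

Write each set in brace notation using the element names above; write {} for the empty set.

opens ⊆ A: {}; union → int = {}
complement {q, u, t}; its interior {u}; cl(A) = X∖{u} = {s, r, q, v, p, t}
boundary = {s, r, q, v, p, t} ∖ {} = {s, r, q, v, p, t}

int(A) = {}
cl(A)  = {s, r, q, v, p, t}
∂A     = {s, r, q, v, p, t}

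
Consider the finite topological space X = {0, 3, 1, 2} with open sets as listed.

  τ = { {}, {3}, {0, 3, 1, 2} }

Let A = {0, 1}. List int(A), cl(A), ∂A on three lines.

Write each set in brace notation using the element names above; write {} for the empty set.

int(A) = {}
cl(A)  = {0, 1, 2}
∂A     = {0, 1, 2}

opens ⊆ A: {}; union → int = {}
complement {3, 2}; its interior {3}; cl(A) = X∖{3} = {0, 1, 2}
boundary = {0, 1, 2} ∖ {} = {0, 1, 2}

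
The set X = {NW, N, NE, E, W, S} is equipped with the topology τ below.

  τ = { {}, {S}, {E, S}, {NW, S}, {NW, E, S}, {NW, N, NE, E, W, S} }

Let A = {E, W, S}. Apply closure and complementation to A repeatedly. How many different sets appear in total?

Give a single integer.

closure: X∖int(X∖A) = X∖{} = {NW, N, NE, E, W, S}
Let k=closure and c=complement:
  1. A     = {E, W, S}
  2. kA    = {NW, N, NE, E, W, S}
  3. cA    = {NW, N, NE}
  4. ckA   = {}
  5. kcA   = {NW, N, NE, W}
  6. ckcA  = {E, S}
— saturated at 6

6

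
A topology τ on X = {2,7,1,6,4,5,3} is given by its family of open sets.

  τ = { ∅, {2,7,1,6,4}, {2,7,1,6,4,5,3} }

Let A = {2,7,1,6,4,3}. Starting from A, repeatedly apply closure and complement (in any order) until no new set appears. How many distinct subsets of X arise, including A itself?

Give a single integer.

6

closure: X∖int(X∖A) = X∖∅ = {2,7,1,6,4,5,3}
Let k=closure and c=complement:
  1. A     = {2,7,1,6,4,3}
  2. kA    = {2,7,1,6,4,5,3}
  3. cA    = {5}
  4. ckA   = ∅
  5. kcA   = {5,3}
  6. ckcA  = {2,7,1,6,4}
— saturated at 6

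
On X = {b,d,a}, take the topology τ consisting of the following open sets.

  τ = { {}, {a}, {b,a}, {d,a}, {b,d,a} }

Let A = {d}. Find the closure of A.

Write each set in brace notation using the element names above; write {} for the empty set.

{d}

cl via duality: int({b,a}) = {b,a}, so X∖{b,a} = {d}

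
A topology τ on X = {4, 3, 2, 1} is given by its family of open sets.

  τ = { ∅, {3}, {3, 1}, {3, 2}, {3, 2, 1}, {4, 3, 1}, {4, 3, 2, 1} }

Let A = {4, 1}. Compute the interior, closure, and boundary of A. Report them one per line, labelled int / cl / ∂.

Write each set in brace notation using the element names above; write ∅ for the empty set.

open subsets of A: ∅; so int(A) = ∅
closure: X∖int(X∖A) = X∖{3, 2} = {4, 1}
∂A = {4, 1} minus ∅ = {4, 1}

int(A) = ∅
cl(A)  = {4, 1}
∂A     = {4, 1}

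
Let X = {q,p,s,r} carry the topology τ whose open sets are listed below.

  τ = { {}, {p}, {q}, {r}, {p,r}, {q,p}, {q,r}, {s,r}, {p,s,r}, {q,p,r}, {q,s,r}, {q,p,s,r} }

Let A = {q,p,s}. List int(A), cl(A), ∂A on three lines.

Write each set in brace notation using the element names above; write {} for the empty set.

opens ⊆ A: {}, {q}, {p}, {q,p}; union → int = {q,p}
complement {r}; its interior {r}; cl(A) = X∖{r} = {q,p,s}
boundary = {q,p,s} ∖ {q,p} = {s}

int(A) = {q,p}
cl(A)  = {q,p,s}
∂A     = {s}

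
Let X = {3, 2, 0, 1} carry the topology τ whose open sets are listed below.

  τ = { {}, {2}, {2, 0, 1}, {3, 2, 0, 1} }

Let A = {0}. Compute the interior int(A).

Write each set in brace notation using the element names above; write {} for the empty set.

opens ⊆ A: {}; union → int = {}

{}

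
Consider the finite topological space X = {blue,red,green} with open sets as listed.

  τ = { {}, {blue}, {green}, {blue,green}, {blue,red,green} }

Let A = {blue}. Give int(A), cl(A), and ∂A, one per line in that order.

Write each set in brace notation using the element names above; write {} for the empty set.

opens ⊆ A: {}, {blue}; union → int = {blue}
complement {red,green}; its interior {green}; cl(A) = X∖{green} = {blue,red}
boundary = {blue,red} ∖ {blue} = {red}

int(A) = {blue}
cl(A)  = {blue,red}
∂A     = {red}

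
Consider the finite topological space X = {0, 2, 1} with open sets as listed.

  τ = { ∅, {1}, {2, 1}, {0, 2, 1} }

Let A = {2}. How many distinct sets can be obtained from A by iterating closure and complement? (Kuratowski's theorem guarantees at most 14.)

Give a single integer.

6

cl via duality: int({0, 1}) = {1}, so X∖{1} = {0, 2}
Write k for closure, c for complement:
  1. A     = {2}
  2. kA    = {0, 2}
  3. cA    = {0, 1}
  4. ckA   = {1}
  5. kcA   = {0, 2, 1}
  6. ckcA  = ∅
applying k or c yields no new set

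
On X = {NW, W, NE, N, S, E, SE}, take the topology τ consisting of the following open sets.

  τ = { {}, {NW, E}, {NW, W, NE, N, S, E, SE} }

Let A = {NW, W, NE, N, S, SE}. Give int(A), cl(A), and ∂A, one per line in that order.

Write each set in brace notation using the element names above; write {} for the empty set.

int(A) = {}
cl(A)  = {NW, W, NE, N, S, E, SE}
∂A     = {NW, W, NE, N, S, E, SE}

U open, U⊆A: {}. int(A) = ⋃ = {}
X∖A={E}, int(X∖A)={}, hence cl(A)={NW, W, NE, N, S, E, SE}
∂A: remove int from cl → {NW, W, NE, N, S, E, SE}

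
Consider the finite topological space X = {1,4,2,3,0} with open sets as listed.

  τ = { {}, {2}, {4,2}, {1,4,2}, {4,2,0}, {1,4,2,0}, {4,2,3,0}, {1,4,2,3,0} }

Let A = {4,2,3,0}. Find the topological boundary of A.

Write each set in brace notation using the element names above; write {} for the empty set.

{1}

open subsets of A: {}, {2}, {4,2}, {4,2,0}, {4,2,3,0}; so int(A) = {4,2,3,0}
closure: X∖int(X∖A) = X∖{} = {1,4,2,3,0}
∂A = {1,4,2,3,0} minus {4,2,3,0} = {1}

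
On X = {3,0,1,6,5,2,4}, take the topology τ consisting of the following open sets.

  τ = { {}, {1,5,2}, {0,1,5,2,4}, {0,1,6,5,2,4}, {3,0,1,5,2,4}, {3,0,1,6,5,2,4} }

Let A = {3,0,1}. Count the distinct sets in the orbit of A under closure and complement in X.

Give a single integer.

cl via duality: int({6,5,2,4}) = {}, so X∖{} = {3,0,1,6,5,2,4}
Write k for closure, c for complement:
  1. A     = {3,0,1}
  2. kA    = {3,0,1,6,5,2,4}
  3. cA    = {6,5,2,4}
  4. ckA   = {}
applying k or c yields no new set

4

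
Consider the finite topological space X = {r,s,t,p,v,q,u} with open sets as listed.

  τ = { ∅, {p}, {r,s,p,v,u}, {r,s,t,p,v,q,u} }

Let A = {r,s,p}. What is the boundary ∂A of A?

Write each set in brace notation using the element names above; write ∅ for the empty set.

{r,s,t,v,q,u}

interior: largest open inside A is {p} (from ∅, {p})
cl via duality: int({t,v,q,u}) = ∅, so X∖∅ = {r,s,t,p,v,q,u}
cl∖int = {r,s,t,v,q,u}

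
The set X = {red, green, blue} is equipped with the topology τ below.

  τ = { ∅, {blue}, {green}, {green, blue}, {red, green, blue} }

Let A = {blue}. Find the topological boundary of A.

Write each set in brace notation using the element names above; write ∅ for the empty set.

U open, U⊆A: ∅, {blue}. int(A) = ⋃ = {blue}
X∖A={red, green}, int(X∖A)={green}, hence cl(A)={red, blue}
∂A: remove int from cl → {red}

{red}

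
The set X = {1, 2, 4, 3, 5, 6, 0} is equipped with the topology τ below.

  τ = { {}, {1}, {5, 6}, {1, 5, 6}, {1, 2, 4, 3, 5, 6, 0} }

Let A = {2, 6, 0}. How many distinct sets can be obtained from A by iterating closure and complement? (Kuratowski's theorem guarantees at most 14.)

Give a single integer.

cl via duality: int({1, 4, 3, 5}) = {1}, so X∖{1} = {2, 4, 3, 5, 6, 0}
Write k for closure, c for complement:
  1. A     = {2, 6, 0}
  2. kA    = {2, 4, 3, 5, 6, 0}
  3. cA    = {1, 4, 3, 5}
  4. ckA   = {1}
  5. kcA   = {1, 2, 4, 3, 5, 6, 0}
  6. kckA  = {1, 2, 4, 3, 0}
  7. ckcA  = {}
  8. ckckA = {5, 6}
applying k or c yields no new set

8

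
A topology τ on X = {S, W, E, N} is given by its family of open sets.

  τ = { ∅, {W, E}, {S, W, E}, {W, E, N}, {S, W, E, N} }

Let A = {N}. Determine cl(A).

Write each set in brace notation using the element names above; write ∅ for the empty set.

{N}

cl via duality: int({S, W, E}) = {S, W, E}, so X∖{S, W, E} = {N}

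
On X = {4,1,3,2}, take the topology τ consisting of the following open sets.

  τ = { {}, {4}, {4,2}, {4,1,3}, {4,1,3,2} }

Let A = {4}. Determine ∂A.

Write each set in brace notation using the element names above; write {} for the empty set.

open subsets of A: {}, {4}; so int(A) = {4}
closure: X∖int(X∖A) = X∖{} = {4,1,3,2}
∂A = {4,1,3,2} minus {4} = {1,3,2}

{1,3,2}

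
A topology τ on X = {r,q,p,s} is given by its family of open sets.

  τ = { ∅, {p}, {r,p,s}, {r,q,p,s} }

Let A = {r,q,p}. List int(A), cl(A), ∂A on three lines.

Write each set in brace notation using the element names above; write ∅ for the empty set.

int(A) = {p}
cl(A)  = {r,q,p,s}
∂A     = {r,q,s}

U open, U⊆A: ∅, {p}. int(A) = ⋃ = {p}
X∖A={s}, int(X∖A)=∅, hence cl(A)={r,q,p,s}
∂A: remove int from cl → {r,q,s}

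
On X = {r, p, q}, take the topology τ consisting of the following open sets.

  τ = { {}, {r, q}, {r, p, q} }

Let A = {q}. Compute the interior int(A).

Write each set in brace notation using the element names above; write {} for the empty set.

open subsets of A: {}; so int(A) = {}

{}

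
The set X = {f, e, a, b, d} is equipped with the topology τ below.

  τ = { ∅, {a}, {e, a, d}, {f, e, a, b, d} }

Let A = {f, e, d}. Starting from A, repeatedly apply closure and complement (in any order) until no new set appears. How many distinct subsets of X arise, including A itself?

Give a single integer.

closure: X∖int(X∖A) = X∖{a} = {f, e, b, d}
Let k=closure and c=complement:
  1. A     = {f, e, d}
  2. kA    = {f, e, b, d}
  3. cA    = {a, b}
  4. ckA   = {a}
  5. kcA   = {f, e, a, b, d}
  6. ckcA  = ∅
— saturated at 6

6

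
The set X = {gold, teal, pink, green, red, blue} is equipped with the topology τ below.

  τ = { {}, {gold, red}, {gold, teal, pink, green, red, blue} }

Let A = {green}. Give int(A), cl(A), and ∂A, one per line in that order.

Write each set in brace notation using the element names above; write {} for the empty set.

int(A) = {}
cl(A)  = {teal, pink, green, blue}
∂A     = {teal, pink, green, blue}

U open, U⊆A: {}. int(A) = ⋃ = {}
X∖A={gold, teal, pink, red, blue}, int(X∖A)={gold, red}, hence cl(A)={teal, pink, green, blue}
∂A: remove int from cl → {teal, pink, green, blue}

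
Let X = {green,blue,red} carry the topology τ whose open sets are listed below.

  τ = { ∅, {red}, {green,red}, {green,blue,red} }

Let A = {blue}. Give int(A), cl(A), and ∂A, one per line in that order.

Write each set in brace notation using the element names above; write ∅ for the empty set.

opens ⊆ A: ∅; union → int = ∅
complement {green,red}; its interior {green,red}; cl(A) = X∖{green,red} = {blue}
boundary = {blue} ∖ ∅ = {blue}

int(A) = ∅
cl(A)  = {blue}
∂A     = {blue}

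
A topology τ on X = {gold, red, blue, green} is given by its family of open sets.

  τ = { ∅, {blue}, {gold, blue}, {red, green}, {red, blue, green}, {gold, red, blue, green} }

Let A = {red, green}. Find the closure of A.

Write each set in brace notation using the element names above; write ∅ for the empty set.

X∖A={gold, blue}, int(X∖A)={gold, blue}, hence cl(A)={red, green}

{red, green}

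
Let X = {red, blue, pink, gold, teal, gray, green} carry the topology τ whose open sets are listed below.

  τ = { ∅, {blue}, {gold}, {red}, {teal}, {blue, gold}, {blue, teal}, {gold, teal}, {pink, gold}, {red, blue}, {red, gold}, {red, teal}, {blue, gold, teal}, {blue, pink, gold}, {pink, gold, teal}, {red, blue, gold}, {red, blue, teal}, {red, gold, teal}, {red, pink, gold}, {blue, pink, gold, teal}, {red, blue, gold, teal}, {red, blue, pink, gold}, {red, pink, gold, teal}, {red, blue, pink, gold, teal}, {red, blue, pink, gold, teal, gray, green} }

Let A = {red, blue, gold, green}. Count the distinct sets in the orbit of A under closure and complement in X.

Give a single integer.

X∖A={pink, teal, gray}, int(X∖A)={teal}, hence cl(A)={red, blue, pink, gold, gray, green}
Orbit (k=closure, c=complement):
  1. A     = {red, blue, gold, green}
  2. kA    = {red, blue, pink, gold, gray, green}
  3. cA    = {pink, teal, gray}
  4. ckA   = {teal}
  5. kcA   = {pink, teal, gray, green}
  6. kckA  = {teal, gray, green}
  7. ckcA  = {red, blue, gold}
  8. ckckA = {red, blue, pink, gold}
(closed under both — stop)

8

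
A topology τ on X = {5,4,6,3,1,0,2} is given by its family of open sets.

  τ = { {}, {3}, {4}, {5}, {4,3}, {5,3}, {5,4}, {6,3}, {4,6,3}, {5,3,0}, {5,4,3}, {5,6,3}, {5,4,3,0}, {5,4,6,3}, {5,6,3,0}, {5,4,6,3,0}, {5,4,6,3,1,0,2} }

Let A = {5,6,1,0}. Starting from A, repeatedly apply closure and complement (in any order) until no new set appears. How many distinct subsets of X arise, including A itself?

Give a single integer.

8

cl via duality: int({4,3,2}) = {4,3}, so X∖{4,3} = {5,6,1,0,2}
Write k for closure, c for complement:
  1. A     = {5,6,1,0}
  2. kA    = {5,6,1,0,2}
  3. cA    = {4,3,2}
  4. ckA   = {4,3}
  5. kcA   = {4,6,3,1,0,2}
  6. ckcA  = {5}
  7. kckcA = {5,1,0,2}
  8. ckckcA = {4,6,3}
applying k or c yields no new set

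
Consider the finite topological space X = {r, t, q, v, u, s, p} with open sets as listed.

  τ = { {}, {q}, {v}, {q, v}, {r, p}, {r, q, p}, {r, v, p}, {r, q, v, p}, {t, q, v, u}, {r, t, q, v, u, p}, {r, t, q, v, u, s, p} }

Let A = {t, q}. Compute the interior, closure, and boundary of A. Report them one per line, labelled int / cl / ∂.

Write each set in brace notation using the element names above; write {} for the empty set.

interior: largest open inside A is {q} (from {}, {q})
cl via duality: int({r, v, u, s, p}) = {r, v, p}, so X∖{r, v, p} = {t, q, u, s}
cl∖int = {t, u, s}

int(A) = {q}
cl(A)  = {t, q, u, s}
∂A     = {t, u, s}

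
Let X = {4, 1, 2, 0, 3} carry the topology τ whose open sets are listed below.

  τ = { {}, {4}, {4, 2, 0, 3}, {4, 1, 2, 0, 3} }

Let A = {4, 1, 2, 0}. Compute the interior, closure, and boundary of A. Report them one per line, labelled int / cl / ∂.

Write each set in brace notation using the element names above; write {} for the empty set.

int(A) = {4}
cl(A)  = {4, 1, 2, 0, 3}
∂A     = {1, 2, 0, 3}

open subsets of A: {}, {4}; so int(A) = {4}
closure: X∖int(X∖A) = X∖{} = {4, 1, 2, 0, 3}
∂A = {4, 1, 2, 0, 3} minus {4} = {1, 2, 0, 3}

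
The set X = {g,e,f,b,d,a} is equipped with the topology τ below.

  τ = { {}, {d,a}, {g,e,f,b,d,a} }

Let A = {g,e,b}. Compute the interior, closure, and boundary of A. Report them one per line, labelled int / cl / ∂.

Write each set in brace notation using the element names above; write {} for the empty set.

int(A) = {}
cl(A)  = {g,e,f,b}
∂A     = {g,e,f,b}

U open, U⊆A: {}. int(A) = ⋃ = {}
X∖A={f,d,a}, int(X∖A)={d,a}, hence cl(A)={g,e,f,b}
∂A: remove int from cl → {g,e,f,b}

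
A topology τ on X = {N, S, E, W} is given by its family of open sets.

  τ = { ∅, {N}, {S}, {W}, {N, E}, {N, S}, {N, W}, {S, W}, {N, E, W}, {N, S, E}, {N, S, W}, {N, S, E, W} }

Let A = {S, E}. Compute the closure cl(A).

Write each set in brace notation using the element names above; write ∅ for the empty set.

{S, E}

X∖A={N, W}, int(X∖A)={N, W}, hence cl(A)={S, E}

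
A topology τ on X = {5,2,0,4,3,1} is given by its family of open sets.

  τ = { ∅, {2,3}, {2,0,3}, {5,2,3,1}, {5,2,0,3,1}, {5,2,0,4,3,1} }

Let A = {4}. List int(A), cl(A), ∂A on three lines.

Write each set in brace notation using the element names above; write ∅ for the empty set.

int(A) = ∅
cl(A)  = {4}
∂A     = {4}

interior: largest open inside A is ∅ (from ∅)
cl via duality: int({5,2,0,3,1}) = {5,2,0,3,1}, so X∖{5,2,0,3,1} = {4}
cl∖int = {4}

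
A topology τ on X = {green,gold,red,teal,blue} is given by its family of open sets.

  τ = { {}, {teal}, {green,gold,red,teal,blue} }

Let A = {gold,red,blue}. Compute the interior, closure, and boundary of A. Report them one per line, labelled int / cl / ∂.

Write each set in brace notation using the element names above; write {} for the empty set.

int(A) = {}
cl(A)  = {green,gold,red,blue}
∂A     = {green,gold,red,blue}

U open, U⊆A: {}. int(A) = ⋃ = {}
X∖A={green,teal}, int(X∖A)={teal}, hence cl(A)={green,gold,red,blue}
∂A: remove int from cl → {green,gold,red,blue}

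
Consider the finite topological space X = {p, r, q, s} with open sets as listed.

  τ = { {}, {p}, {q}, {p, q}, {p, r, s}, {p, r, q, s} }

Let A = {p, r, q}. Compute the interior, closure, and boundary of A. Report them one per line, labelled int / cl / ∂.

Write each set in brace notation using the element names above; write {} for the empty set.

int(A) = {p, q}
cl(A)  = {p, r, q, s}
∂A     = {r, s}

U open, U⊆A: {}, {q}, {p}, {p, q}. int(A) = ⋃ = {p, q}
X∖A={s}, int(X∖A)={}, hence cl(A)={p, r, q, s}
∂A: remove int from cl → {r, s}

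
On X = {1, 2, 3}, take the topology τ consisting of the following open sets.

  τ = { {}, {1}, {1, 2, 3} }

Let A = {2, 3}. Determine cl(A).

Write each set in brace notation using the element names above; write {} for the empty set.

{2, 3}

cl via duality: int({1}) = {1}, so X∖{1} = {2, 3}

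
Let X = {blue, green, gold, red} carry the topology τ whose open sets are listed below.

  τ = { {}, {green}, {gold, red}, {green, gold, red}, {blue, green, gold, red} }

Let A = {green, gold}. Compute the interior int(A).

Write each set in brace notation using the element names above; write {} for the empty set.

{green}

opens ⊆ A: {}, {green}; union → int = {green}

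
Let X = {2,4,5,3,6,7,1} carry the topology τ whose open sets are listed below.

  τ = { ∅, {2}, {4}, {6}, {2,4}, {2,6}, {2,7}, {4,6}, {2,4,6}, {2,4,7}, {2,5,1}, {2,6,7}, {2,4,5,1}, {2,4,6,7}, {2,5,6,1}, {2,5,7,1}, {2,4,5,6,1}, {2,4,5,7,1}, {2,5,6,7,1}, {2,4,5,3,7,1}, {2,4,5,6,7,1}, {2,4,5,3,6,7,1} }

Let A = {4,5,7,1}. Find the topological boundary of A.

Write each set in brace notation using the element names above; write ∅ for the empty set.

{5,3,7,1}

U open, U⊆A: ∅, {4}. int(A) = ⋃ = {4}
X∖A={2,3,6}, int(X∖A)={2,6}, hence cl(A)={4,5,3,7,1}
∂A: remove int from cl → {5,3,7,1}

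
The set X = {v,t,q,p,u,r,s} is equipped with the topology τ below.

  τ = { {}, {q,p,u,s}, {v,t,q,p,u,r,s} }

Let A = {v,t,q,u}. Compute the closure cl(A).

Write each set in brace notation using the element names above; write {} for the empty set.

{v,t,q,p,u,r,s}

X∖A={p,r,s}, int(X∖A)={}, hence cl(A)={v,t,q,p,u,r,s}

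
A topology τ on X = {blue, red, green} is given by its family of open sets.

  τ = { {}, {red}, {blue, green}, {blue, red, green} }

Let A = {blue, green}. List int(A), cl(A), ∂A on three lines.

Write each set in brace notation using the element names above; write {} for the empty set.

U open, U⊆A: {}, {blue, green}. int(A) = ⋃ = {blue, green}
X∖A={red}, int(X∖A)={red}, hence cl(A)={blue, green}
∂A: remove int from cl → {}

int(A) = {blue, green}
cl(A)  = {blue, green}
∂A     = {}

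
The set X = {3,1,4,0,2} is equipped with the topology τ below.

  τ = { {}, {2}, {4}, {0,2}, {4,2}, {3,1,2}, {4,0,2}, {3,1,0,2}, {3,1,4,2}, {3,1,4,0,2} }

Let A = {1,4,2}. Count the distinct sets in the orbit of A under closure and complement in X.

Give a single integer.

X∖A={3,0}, int(X∖A)={}, hence cl(A)={3,1,4,0,2}
Orbit (k=closure, c=complement):
  1. A     = {1,4,2}
  2. kA    = {3,1,4,0,2}
  3. cA    = {3,0}
  4. ckA   = {}
  5. kcA   = {3,1,0}
  6. ckcA  = {4,2}
(closed under both — stop)

6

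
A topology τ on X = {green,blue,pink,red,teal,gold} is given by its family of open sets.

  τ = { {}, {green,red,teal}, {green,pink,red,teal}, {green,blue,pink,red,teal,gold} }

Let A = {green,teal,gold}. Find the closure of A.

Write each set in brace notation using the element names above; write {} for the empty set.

{green,blue,pink,red,teal,gold}

X∖A={blue,pink,red}, int(X∖A)={}, hence cl(A)={green,blue,pink,red,teal,gold}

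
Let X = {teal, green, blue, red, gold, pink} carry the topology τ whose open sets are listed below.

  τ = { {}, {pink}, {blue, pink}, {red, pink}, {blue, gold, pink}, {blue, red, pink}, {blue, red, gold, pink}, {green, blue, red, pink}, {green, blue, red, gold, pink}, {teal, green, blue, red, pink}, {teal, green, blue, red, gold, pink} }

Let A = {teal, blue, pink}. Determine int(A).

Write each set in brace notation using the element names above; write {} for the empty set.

{blue, pink}

open subsets of A: {}, {pink}, {blue, pink}; so int(A) = {blue, pink}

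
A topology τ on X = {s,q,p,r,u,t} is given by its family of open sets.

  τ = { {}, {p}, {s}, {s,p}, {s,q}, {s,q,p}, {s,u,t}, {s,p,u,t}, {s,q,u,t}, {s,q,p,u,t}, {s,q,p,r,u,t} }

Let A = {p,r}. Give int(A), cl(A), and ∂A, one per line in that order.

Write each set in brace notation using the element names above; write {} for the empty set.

U open, U⊆A: {}, {p}. int(A) = ⋃ = {p}
X∖A={s,q,u,t}, int(X∖A)={s,q,u,t}, hence cl(A)={p,r}
∂A: remove int from cl → {r}

int(A) = {p}
cl(A)  = {p,r}
∂A     = {r}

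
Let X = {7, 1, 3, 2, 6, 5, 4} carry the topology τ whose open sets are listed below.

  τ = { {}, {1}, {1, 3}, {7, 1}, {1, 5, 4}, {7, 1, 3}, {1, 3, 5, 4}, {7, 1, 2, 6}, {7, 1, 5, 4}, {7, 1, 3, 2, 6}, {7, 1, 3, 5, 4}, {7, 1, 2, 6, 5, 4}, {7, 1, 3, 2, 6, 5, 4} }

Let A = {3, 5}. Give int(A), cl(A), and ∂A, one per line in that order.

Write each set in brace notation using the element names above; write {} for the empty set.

int(A) = {}
cl(A)  = {3, 5, 4}
∂A     = {3, 5, 4}

opens ⊆ A: {}; union → int = {}
complement {7, 1, 2, 6, 4}; its interior {7, 1, 2, 6}; cl(A) = X∖{7, 1, 2, 6} = {3, 5, 4}
boundary = {3, 5, 4} ∖ {} = {3, 5, 4}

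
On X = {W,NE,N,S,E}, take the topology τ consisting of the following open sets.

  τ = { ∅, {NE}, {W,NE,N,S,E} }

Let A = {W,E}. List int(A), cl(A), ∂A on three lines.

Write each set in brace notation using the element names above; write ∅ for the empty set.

int(A) = ∅
cl(A)  = {W,N,S,E}
∂A     = {W,N,S,E}

interior: largest open inside A is ∅ (from ∅)
cl via duality: int({NE,N,S}) = {NE}, so X∖{NE} = {W,N,S,E}
cl∖int = {W,N,S,E}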